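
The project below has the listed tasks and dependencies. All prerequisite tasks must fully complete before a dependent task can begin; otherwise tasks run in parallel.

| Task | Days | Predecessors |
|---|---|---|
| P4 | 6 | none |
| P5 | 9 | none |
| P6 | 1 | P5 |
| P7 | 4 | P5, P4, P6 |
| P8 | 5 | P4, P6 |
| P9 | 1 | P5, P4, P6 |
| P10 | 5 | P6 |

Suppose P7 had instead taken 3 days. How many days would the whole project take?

15

Critical path before the change: P5→P6→P8 = 9+1+5 = 15 giving 15 days.
The longest path through P7 is only 14 days, so P7 has float 1.
No other chain overtakes it, so the finish is 15 days.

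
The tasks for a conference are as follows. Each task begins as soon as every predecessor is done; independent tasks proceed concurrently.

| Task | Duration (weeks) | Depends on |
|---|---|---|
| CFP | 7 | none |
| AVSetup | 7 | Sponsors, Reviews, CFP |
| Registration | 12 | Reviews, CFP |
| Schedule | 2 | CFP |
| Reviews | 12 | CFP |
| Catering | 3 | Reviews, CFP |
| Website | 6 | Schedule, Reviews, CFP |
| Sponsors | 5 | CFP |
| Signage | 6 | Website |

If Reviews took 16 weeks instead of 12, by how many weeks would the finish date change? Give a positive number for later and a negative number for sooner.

As given, the longest chain is CFP→Reviews→Website→Signage = 7+12+6+6 = 31, so the finish is 31 weeks.
Reviews is on the critical path; changing it to 16 makes that path 35 weeks.
The critical path is still CFP→Reviews→Website→Signage; finish is now 35 weeks.
Change in finish: 35 − 31 = +4 weeks.

4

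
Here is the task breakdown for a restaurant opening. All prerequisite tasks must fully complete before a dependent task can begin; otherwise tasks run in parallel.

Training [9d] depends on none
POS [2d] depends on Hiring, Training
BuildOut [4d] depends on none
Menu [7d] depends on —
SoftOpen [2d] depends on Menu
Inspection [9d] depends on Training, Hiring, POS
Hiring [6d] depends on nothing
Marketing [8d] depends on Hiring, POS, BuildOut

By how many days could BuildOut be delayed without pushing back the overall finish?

8

Critical path: Training→POS→Inspection = 9+2+9 = 20, so the finish is 20 days.
BuildOut finishes as early as 4 and must finish by 12.
Slack of BuildOut = 8 − 0 = 8 days.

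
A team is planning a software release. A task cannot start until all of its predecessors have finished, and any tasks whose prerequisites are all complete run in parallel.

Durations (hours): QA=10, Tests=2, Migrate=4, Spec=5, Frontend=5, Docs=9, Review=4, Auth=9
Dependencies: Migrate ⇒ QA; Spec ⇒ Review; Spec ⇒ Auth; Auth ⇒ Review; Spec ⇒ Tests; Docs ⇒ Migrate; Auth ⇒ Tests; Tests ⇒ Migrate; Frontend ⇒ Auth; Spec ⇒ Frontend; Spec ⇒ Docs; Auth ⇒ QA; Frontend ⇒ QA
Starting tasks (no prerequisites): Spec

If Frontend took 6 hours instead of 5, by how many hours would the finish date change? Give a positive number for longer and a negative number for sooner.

1

As given, the longest chain is Spec→Frontend→Auth→Tests→Migrate→QA = 5+5+9+2+4+10 = 35, so the finish is 35 hours.
Frontend lies on that path, so at 6 hours the path becomes 36 hours.
That remains the longest chain; total 36 hours.
Change in finish: 36 − 35 = +1 hours.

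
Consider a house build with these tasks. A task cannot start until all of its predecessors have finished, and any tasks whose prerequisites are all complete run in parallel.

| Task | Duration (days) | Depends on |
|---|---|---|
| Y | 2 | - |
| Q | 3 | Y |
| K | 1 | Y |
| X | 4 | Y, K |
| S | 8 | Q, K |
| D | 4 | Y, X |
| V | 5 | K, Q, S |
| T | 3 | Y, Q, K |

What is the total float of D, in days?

The longest chain is Y→Q→S→V = 2+3+8+5 = 18; overall finish 18 days.
D finishes as early as 11 and must finish by 18.
Float = 18 − 11 = 7.

7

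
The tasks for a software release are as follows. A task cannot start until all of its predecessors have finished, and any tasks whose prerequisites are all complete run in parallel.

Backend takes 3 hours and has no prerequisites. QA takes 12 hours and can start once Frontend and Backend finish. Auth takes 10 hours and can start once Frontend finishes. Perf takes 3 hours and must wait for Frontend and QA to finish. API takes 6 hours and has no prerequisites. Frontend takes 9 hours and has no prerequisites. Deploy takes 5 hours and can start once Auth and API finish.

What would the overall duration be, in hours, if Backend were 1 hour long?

24

Actual critical path: Frontend→Auth→Deploy = 9+10+5 = 24 ⇒ 24 hours.
Backend is off the critical path — its longest chain is 18 hours, giving 6 of slack.
That remains the longest chain; total 24 hours.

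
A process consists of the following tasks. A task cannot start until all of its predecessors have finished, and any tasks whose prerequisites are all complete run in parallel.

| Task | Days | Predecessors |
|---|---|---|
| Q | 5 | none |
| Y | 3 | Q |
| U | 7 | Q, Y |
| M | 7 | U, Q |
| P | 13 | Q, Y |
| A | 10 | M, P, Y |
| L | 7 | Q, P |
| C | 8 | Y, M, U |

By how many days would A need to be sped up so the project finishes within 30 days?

2

Current finish: 32 days; target: 30.
A is on every critical path, so each day cut from A cuts the finish by one (this holds down to a finish of 30).
Need 32 − 30 = 2 days off A → A becomes 8 days, finish becomes 30.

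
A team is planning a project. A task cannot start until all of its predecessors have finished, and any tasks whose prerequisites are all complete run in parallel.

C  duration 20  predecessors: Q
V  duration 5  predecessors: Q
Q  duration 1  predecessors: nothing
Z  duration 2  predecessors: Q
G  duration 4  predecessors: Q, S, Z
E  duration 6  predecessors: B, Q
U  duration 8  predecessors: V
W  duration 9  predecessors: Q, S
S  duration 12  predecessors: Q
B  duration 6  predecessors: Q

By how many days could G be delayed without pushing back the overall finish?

Critical path: Q→S→W = 1+12+9 = 22, so the finish is 22 days.
Longest path through G: 17 days (earliest finish 17, latest finish 22).
Float = 22 − 17 = 5.

5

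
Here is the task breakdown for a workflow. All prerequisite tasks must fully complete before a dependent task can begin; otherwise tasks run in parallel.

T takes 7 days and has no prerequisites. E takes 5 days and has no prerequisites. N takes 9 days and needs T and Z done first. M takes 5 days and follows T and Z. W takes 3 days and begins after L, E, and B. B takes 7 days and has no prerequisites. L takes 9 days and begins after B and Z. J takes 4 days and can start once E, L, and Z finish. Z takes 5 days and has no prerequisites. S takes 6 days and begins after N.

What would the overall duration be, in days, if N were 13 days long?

Critical path before the change: T→N→S = 7+9+6 = 22 giving 22 days.
N lies on that path, so at 13 days the path becomes 26 days.
The critical path is still T→N→S; finish is now 26 days.

26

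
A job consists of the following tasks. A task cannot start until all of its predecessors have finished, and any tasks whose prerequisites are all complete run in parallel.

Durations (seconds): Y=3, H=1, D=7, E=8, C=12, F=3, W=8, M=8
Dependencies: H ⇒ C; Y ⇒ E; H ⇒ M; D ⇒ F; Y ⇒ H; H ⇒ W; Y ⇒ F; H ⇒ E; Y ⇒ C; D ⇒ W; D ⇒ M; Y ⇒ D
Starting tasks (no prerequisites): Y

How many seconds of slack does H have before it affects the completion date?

Y→D→W = 3+7+8 = 18 sets the makespan at 18 seconds.
Longest path through H: 16 seconds (earliest finish 4, latest finish 6).
Slack of H = 5 − 3 = 2 seconds.

2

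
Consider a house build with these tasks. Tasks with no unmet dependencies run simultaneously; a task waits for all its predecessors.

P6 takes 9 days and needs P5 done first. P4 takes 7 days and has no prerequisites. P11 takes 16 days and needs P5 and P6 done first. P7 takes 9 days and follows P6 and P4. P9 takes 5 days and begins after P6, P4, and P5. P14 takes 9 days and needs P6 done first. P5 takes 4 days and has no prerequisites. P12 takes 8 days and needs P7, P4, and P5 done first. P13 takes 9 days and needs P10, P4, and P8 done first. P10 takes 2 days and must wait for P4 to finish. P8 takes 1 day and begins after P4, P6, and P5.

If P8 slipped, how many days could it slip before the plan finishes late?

7

Critical path: P5→P6→P7→P12 = 4+9+9+8 = 30, so the finish is 30 days.
Longest path through P8: 23 days (earliest finish 14, latest finish 21).
Float = 30 − 23 = 7.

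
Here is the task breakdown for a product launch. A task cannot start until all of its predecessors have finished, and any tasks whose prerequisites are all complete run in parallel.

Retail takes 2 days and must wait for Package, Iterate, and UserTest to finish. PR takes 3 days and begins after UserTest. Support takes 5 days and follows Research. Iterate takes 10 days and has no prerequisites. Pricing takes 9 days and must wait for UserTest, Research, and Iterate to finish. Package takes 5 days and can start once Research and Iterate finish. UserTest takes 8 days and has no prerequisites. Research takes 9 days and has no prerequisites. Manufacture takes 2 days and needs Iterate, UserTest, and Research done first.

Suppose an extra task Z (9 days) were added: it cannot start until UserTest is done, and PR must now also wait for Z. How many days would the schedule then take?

20

Originally the schedule takes 19 days.
With Z inserted, PR now waits for max(UserTest, Z).
New critical path: UserTest→Z→PR = 8+9+3 = 20 ⇒ 20 days.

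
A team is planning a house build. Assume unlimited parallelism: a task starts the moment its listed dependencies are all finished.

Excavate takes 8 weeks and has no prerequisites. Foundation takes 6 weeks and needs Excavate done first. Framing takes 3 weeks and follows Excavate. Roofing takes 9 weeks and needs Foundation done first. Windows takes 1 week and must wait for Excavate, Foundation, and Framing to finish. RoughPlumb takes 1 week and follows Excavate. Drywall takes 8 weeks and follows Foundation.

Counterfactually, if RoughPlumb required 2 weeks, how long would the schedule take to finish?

The binding path is Excavate→Foundation→Roofing = 8+6+9 = 23; finish at 23 weeks.
The longest path through RoughPlumb is only 9 weeks, so RoughPlumb has float 14.
No other chain overtakes it, so the finish is 23 weeks.

23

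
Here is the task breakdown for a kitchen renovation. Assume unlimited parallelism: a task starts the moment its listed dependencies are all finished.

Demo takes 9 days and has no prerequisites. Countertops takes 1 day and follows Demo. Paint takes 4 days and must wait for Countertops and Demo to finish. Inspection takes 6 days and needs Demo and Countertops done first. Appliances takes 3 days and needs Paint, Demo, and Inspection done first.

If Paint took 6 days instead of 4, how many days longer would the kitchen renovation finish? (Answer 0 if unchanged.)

0

As given, the longest chain is Demo→Countertops→Inspection→Appliances = 9+1+6+3 = 19, so the finish is 19 days.
Paint is off the critical path — its longest chain is 17 days, giving 2 of slack.
Now Demo→Countertops→Paint→Appliances = 9+1+6+3 = 19 is longest, so the finish becomes 19 days.
Change in finish: 19 − 19 = +0 days.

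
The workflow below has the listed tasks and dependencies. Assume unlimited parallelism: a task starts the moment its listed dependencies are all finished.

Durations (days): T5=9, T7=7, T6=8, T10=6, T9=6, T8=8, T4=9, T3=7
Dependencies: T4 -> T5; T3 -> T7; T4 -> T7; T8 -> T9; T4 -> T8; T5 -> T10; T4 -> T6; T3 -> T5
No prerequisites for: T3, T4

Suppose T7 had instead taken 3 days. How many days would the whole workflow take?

Actual critical path: T4→T5→T10 = 9+9+6 = 24 ⇒ 24 days.
T7 is off the critical path — its longest chain is 16 days, giving 8 of slack.
The critical path is still T4→T5→T10; finish is now 24 days.

24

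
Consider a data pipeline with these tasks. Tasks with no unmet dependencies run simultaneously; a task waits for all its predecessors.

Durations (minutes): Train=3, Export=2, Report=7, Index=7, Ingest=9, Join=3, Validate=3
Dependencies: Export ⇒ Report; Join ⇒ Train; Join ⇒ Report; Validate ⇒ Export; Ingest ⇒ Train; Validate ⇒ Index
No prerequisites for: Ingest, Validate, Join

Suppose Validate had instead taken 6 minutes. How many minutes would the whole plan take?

15

The binding path is Validate→Export→Report = 3+2+7 = 12; finish at 12 minutes.
Validate lies on that path, so at 6 minutes the path becomes 15 minutes.
No other chain overtakes it, so the finish is 15 minutes.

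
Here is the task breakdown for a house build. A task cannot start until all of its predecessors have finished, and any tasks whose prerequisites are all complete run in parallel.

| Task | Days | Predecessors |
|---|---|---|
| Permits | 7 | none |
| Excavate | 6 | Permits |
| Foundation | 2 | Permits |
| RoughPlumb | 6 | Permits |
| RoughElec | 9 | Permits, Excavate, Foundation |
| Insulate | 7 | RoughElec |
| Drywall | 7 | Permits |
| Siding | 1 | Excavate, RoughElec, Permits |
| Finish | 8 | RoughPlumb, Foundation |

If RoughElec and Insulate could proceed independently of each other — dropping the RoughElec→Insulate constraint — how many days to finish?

Original critical path: Permits→Excavate→RoughElec→Insulate = 7+6+9+7 = 29 ⇒ 29 days.
Without RoughElec→Insulate, Insulate's earliest start moves from 22 to 0.
After: Permits→Excavate→RoughElec→Siding = 7+6+9+1 = 23 → 23 days.

23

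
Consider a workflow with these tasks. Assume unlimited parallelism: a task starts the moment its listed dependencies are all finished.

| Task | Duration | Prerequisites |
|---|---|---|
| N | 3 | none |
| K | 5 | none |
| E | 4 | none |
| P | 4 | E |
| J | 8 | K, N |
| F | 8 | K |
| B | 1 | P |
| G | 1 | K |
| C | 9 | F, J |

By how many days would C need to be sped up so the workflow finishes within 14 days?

8

Current finish: 22 days; target: 14.
C is on every critical path, so each day cut from C cuts the finish by one (this holds down to a finish of 14).
Need 22 − 14 = 8 days off C → C becomes 1 day, finish becomes 14.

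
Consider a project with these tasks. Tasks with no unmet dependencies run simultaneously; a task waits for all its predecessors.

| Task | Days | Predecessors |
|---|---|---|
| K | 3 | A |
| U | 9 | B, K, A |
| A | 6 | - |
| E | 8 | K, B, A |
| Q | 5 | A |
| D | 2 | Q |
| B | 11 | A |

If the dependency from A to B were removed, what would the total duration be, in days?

Before: longest chain A→B→U = 6+11+9 = 26, finish 26.
Without A→B, B's earliest start moves from 6 to 0.
After: B→U = 11+9 = 20 → 20 days.

20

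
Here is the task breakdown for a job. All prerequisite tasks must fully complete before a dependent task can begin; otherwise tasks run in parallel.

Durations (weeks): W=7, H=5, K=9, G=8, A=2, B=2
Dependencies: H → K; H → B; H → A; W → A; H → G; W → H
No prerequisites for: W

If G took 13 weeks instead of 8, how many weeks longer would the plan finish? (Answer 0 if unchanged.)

As given, the longest chain is W→H→K = 7+5+9 = 21, so the finish is 21 weeks.
The longest path through G is only 20 weeks, so G has float 1.
New critical path: W→H→G = 7+5+13 = 25 ⇒ 25 weeks.
Change in finish: 25 − 21 = +4 weeks.

4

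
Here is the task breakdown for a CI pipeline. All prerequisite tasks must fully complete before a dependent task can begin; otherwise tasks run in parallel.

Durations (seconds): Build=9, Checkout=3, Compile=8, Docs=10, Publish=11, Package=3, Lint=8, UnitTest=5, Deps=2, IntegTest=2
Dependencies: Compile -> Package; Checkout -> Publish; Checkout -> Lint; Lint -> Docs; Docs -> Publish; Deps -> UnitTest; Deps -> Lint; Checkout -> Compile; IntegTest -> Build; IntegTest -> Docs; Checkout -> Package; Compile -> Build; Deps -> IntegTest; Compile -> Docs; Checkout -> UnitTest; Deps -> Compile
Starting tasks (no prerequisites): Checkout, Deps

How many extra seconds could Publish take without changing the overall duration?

The longest chain is Checkout→Compile→Docs→Publish = 3+8+10+11 = 32; overall finish 32 seconds.
The longest chain containing Publish totals 32 seconds.
Slack of Publish = 21 − 21 = 0 seconds.

0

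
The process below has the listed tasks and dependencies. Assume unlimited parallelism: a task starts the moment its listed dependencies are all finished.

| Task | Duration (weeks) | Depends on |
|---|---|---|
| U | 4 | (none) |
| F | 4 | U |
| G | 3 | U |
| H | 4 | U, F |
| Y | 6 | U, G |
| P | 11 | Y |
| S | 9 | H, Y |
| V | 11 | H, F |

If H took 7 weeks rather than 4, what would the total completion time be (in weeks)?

26

The binding path is U→G→Y→P = 4+3+6+11 = 24; finish at 24 weeks.
The longest path through H is only 23 weeks, so H has float 1.
New critical path: U→F→H→V = 4+4+7+11 = 26 ⇒ 26 weeks.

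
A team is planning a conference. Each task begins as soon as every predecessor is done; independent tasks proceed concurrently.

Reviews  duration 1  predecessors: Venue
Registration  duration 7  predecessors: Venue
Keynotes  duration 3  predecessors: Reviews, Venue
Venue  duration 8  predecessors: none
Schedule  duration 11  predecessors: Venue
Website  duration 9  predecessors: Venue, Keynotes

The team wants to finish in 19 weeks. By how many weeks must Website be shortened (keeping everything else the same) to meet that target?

Current finish: 21 weeks; target: 19.
Website is on every critical path, so each week cut from Website cuts the finish by one (this holds down to a finish of 19).
Need 21 − 19 = 2 weeks off Website → Website becomes 7 weeks, finish becomes 19.

2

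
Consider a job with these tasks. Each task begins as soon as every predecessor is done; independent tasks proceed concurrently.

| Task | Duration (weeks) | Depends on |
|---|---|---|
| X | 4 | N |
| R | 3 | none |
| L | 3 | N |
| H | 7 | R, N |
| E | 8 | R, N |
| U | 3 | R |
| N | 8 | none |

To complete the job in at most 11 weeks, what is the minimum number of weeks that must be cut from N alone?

Current finish: 16 weeks; target: 11.
N is on every critical path, so each week cut from N cuts the finish by one (this holds down to a finish of 11).
Need 16 − 11 = 5 weeks off N → N becomes 3 weeks, finish becomes 11.

5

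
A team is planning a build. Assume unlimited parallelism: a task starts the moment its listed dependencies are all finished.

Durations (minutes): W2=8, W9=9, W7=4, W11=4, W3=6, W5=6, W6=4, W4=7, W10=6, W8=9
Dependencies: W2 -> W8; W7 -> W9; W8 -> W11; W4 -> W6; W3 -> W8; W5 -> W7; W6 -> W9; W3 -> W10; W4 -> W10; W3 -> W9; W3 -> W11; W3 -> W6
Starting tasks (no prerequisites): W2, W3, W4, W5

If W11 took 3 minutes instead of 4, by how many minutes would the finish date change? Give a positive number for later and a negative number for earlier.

-1

Baseline: W2→W8→W11 = 8+9+4 = 21 → 21 minutes.
Since W11 is critical, the -1 change carries straight to that chain (now 20 minutes).
That remains the longest chain; total 20 minutes.
Change in finish: 20 − 21 = -1 minutes.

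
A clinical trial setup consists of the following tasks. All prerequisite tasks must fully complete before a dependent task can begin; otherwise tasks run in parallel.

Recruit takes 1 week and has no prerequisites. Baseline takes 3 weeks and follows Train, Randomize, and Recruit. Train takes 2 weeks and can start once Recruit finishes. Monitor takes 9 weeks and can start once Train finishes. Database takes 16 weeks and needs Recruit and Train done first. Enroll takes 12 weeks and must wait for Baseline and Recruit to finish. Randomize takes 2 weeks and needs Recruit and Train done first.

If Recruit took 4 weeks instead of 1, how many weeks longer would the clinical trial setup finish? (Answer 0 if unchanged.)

3

The binding path is Recruit→Train→Randomize→Baseline→Enroll = 1+2+2+3+12 = 20; finish at 20 weeks.
Since Recruit is critical, the +3 change carries straight to that chain (now 23 weeks).
No other chain overtakes it, so the finish is 23 weeks.
Change in finish: 23 − 20 = +3 weeks.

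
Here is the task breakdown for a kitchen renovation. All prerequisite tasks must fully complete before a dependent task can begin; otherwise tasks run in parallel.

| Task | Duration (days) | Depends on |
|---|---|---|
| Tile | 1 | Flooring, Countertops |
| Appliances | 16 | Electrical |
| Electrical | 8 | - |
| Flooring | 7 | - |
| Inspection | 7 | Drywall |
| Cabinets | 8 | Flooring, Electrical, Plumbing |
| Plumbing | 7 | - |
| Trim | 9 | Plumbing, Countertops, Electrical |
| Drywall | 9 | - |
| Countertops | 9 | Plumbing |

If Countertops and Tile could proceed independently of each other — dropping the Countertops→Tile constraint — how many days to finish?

Before: longest chain Plumbing→Countertops→Trim = 7+9+9 = 25, finish 25.
Without Countertops→Tile, Tile's earliest start moves from 16 to 7.
After: Plumbing→Countertops→Trim = 7+9+9 = 25 → 25 days.

25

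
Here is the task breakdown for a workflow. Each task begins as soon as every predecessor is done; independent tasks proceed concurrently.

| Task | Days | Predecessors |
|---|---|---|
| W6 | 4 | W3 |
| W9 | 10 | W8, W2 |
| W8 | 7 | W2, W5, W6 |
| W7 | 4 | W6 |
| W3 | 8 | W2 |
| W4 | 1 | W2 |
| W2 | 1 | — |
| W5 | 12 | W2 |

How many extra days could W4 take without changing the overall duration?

Critical path: W2→W3→W6→W8→W9 = 1+8+4+7+10 = 30, so the finish is 30 days.
W4 finishes as early as 2 and must finish by 30.
Float = 30 − 2 = 28.

28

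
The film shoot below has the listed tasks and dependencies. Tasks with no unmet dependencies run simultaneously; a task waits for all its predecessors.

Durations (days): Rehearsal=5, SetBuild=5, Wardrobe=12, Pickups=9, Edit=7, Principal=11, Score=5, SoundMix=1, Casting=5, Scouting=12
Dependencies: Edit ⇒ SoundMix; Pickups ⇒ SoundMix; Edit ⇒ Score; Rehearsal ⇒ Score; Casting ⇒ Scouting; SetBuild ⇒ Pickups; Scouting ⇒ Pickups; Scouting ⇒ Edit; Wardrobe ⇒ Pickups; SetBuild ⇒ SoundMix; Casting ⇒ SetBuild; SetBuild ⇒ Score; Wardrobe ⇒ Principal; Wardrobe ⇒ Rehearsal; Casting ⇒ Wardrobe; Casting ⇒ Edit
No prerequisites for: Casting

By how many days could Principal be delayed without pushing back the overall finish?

Critical path: Casting→Scouting→Edit→Score = 5+12+7+5 = 29, so the finish is 29 days.
Principal finishes as early as 28 and must finish by 29.
Slack of Principal = 18 − 17 = 1 day.

1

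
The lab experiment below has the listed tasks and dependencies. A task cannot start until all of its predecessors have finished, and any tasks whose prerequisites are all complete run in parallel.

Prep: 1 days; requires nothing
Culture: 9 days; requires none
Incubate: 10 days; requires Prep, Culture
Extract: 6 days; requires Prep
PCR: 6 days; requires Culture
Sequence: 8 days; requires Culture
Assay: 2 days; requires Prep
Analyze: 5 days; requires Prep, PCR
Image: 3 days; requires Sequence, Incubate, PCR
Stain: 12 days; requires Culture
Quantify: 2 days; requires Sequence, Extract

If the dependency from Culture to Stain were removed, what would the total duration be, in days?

22

Before: longest chain Culture→Incubate→Image = 9+10+3 = 22, finish 22.
Without Culture→Stain, Stain's earliest start moves from 9 to 0.
New critical path: Culture→Incubate→Image = 9+10+3 = 22 ⇒ 22 days.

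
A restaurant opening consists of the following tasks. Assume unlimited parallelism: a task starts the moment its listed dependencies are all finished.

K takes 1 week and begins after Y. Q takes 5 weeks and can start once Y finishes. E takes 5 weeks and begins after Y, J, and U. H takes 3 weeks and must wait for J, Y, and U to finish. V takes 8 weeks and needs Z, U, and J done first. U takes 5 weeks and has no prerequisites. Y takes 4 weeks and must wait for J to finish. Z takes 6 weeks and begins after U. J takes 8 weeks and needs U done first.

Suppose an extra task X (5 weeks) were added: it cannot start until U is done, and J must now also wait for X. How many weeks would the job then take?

Originally the job takes 22 weeks.
With X inserted, J now waits for max(U, X).
New critical path: U→X→J→Y→E = 5+5+8+4+5 = 27 ⇒ 27 weeks.

27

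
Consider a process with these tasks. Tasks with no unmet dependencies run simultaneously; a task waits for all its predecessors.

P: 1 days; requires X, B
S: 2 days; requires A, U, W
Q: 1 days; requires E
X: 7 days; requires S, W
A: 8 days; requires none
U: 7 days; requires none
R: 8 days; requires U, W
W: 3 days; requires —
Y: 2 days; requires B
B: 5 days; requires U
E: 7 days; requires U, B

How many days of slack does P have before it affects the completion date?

Critical path: U→B→E→Q = 7+5+7+1 = 20, so the finish is 20 days.
Longest path through P: 18 days (earliest finish 18, latest finish 20).
Slack of P = 19 − 17 = 2 days.

2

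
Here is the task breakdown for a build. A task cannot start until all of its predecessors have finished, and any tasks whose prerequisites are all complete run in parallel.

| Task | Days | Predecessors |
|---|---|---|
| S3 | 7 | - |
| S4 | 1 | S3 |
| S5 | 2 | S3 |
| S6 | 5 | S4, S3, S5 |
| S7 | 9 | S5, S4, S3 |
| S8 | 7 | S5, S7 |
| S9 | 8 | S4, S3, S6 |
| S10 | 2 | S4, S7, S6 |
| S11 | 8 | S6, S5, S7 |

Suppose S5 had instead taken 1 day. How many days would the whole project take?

25

The binding path is S3→S5→S7→S11 = 7+2+9+8 = 26; finish at 26 days.
S5 lies on that path, so at 1 day the path becomes 25 days.
Now S3→S4→S7→S11 = 7+1+9+8 = 25 is longest, so the finish becomes 25 days.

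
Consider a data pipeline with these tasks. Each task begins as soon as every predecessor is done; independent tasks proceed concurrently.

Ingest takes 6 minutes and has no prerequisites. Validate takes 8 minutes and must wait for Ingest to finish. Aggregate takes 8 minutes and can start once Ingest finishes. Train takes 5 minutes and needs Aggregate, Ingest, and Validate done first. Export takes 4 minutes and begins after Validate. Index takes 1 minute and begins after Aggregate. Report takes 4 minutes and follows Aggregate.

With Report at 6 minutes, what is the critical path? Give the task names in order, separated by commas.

Ingest, Aggregate, Report

As given, the longest chain is Ingest→Validate→Train = 6+8+5 = 19, so the finish is 19 minutes.
Report has 1 minute of float (longest path through it is 18).
The binding chain switches to Ingest→Aggregate→Report = 6+8+6 = 20; finish 20 minutes.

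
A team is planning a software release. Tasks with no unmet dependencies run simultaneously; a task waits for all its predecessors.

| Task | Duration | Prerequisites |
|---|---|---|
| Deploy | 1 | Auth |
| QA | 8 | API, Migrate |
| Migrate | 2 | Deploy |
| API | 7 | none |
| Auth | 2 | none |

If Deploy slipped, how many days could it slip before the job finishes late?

API→QA = 7+8 = 15 sets the makespan at 15 days.
Deploy finishes as early as 3 and must finish by 5.
So Deploy can slip 5 − 3 = 2 days.

2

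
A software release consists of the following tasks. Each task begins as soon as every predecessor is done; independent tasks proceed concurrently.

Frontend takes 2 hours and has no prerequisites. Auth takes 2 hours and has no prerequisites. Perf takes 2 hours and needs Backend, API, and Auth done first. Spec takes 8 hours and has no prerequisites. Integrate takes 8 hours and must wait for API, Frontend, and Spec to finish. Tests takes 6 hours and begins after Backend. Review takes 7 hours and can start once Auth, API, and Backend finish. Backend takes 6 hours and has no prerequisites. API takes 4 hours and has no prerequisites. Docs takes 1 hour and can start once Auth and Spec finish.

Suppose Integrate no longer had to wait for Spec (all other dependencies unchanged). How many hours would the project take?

Original critical path: Spec→Integrate = 8+8 = 16 ⇒ 16 hours.
Without Spec→Integrate, Integrate's earliest start moves from 8 to 4.
New critical path: Backend→Review = 6+7 = 13 ⇒ 13 hours.

13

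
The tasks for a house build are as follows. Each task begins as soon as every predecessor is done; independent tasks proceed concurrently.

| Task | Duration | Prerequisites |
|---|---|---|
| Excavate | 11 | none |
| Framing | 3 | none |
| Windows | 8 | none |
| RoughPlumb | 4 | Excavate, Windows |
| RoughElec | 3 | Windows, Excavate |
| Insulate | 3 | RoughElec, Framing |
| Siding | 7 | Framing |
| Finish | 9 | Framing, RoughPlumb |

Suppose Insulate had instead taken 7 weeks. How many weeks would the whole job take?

As given, the longest chain is Excavate→RoughPlumb→Finish = 11+4+9 = 24, so the finish is 24 weeks.
The longest path through Insulate is only 17 weeks, so Insulate has float 7.
The critical path is still Excavate→RoughPlumb→Finish; finish is now 24 weeks.

24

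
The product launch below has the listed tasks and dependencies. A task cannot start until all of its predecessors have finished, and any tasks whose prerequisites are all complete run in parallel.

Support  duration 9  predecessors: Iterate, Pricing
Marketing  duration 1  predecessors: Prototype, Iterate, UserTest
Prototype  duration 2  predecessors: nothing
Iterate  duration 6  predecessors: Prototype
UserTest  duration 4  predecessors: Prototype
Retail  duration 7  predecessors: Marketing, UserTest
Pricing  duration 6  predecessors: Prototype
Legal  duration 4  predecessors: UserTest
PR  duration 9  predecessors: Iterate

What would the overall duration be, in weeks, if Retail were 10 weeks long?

Actual critical path: Prototype→Iterate→PR = 2+6+9 = 17 ⇒ 17 weeks.
The longest path through Retail is only 16 weeks, so Retail has float 1.
Now Prototype→Iterate→Marketing→Retail = 2+6+1+10 = 19 is longest, so the finish becomes 19 weeks.

19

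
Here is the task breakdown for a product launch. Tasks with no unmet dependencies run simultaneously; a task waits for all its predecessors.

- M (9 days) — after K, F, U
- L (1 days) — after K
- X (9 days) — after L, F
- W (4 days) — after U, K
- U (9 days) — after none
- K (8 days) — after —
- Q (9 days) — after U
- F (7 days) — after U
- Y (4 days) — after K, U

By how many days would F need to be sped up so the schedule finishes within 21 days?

Current finish: 25 days; target: 21.
F is on every critical path, so each day cut from F cuts the finish by one (this holds down to a finish of 19).
Need 25 − 21 = 4 days off F → F becomes 3 days, finish becomes 21.

4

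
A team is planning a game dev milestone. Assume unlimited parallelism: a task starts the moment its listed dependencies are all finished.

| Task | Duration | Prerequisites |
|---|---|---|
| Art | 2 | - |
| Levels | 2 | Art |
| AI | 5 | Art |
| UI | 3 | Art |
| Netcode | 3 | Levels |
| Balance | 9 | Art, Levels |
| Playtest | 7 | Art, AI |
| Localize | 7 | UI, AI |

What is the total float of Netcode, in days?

Art→AI→Playtest = 2+5+7 = 14 sets the makespan at 14 days.
Netcode finishes as early as 7 and must finish by 14.
So Netcode can slip 14 − 7 = 7 days.

7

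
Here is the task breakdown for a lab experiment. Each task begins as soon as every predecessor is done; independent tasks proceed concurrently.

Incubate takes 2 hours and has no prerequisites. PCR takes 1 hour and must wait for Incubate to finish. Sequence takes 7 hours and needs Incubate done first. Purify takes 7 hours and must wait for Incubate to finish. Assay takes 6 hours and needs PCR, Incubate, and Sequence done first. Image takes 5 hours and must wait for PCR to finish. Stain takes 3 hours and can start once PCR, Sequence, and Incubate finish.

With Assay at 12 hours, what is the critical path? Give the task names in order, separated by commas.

Incubate, Sequence, Assay

Actual critical path: Incubate→Sequence→Assay = 2+7+6 = 15 ⇒ 15 hours.
Since Assay is critical, the +6 change carries straight to that chain (now 21 hours).
No other chain overtakes it, so the finish is 21 hours.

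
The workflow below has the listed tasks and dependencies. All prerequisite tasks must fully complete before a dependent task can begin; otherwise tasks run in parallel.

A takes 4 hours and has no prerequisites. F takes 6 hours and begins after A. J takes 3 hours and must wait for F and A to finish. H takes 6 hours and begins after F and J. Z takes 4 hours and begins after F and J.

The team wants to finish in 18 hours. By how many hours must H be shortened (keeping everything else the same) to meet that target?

Current finish: 19 hours; target: 18.
H is on every critical path, so each hour cut from H cuts the finish by one (this holds down to a finish of 17).
Need 19 − 18 = 1 hour off H → H becomes 5 hours, finish becomes 18.

1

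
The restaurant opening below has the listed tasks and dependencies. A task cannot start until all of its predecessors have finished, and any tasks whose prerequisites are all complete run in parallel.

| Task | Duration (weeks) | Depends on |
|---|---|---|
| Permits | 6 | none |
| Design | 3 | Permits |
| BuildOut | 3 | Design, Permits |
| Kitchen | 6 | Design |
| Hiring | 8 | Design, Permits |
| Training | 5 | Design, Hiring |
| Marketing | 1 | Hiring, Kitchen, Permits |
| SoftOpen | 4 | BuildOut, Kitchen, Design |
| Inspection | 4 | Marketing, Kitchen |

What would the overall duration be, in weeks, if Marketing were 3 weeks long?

24

Critical path before the change: Permits→Design→Hiring→Marketing→Inspection = 6+3+8+1+4 = 22 giving 22 weeks.
Marketing is on the critical path; changing it to 3 makes that path 24 weeks.
That remains the longest chain; total 24 weeks.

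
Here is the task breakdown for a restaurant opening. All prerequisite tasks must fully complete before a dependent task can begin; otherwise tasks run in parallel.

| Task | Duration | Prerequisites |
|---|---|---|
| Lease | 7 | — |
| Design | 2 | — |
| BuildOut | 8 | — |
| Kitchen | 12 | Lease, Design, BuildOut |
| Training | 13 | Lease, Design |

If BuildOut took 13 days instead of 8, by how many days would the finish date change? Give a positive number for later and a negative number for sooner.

5

As given, the longest chain is BuildOut→Kitchen = 8+12 = 20, so the finish is 20 days.
BuildOut lies on that path, so at 13 days the path becomes 25 days.
No other chain overtakes it, so the finish is 25 days.
Change in finish: 25 − 20 = +5 days.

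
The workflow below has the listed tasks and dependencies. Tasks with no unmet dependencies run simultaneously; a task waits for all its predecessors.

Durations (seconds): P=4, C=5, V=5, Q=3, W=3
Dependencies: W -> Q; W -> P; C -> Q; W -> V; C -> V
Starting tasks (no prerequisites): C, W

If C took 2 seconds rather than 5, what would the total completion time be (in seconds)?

Critical path before the change: C→V = 5+5 = 10 giving 10 seconds.
C lies on that path, so at 2 seconds the path becomes 7 seconds.
Now W→V = 3+5 = 8 is longest, so the finish becomes 8 seconds.

8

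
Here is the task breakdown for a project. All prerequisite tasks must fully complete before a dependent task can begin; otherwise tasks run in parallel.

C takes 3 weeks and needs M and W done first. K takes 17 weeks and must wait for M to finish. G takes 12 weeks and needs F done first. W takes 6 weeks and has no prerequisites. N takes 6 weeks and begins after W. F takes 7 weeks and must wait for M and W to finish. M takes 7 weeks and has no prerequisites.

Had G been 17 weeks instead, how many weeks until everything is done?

31

Actual critical path: M→F→G = 7+7+12 = 26 ⇒ 26 weeks.
G lies on that path, so at 17 weeks the path becomes 31 weeks.
The critical path is still M→F→G; finish is now 31 weeks.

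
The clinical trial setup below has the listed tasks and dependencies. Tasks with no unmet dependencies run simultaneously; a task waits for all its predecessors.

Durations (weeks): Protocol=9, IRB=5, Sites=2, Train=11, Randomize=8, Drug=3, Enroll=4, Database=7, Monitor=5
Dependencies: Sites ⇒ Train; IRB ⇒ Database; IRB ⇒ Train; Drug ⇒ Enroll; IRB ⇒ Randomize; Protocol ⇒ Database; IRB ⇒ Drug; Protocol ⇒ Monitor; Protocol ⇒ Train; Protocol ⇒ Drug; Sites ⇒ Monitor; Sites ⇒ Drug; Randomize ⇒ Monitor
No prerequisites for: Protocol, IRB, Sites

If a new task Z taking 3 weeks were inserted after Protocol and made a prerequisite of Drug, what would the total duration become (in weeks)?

20

Originally the plan takes 20 weeks.
With Z inserted, Drug now waits for max(Protocol, Sites, IRB, Z).
New critical path: Protocol→Train = 9+11 = 20 ⇒ 20 weeks.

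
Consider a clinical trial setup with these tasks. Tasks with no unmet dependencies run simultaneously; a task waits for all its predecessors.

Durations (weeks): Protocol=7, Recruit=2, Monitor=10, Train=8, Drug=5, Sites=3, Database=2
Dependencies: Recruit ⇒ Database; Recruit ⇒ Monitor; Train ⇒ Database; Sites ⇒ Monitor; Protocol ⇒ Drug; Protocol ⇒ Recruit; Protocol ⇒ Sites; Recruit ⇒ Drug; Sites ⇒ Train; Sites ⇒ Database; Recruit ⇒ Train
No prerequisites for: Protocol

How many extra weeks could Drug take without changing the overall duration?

Critical path: Protocol→Sites→Train→Database = 7+3+8+2 = 20, so the finish is 20 weeks.
Longest path through Drug: 14 weeks (earliest finish 14, latest finish 20).
Slack of Drug = 15 − 9 = 6 weeks.

6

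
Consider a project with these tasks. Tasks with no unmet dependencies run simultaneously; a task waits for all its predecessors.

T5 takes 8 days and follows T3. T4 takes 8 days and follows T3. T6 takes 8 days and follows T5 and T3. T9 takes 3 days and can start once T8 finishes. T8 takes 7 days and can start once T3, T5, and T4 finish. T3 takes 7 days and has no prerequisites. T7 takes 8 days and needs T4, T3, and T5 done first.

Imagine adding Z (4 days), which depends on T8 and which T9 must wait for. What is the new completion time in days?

29

Originally the job takes 25 days.
With Z inserted, T9 now waits for max(T8, Z).
New critical path: T3→T4→T8→Z→T9 = 7+8+7+4+3 = 29 ⇒ 29 days.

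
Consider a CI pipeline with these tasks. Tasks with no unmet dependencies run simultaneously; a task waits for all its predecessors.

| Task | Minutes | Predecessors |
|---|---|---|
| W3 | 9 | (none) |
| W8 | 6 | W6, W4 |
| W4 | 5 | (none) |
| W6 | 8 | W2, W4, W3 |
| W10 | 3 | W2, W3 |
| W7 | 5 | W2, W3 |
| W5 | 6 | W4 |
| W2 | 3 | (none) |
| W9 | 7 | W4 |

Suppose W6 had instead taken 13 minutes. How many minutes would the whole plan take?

Critical path before the change: W3→W6→W8 = 9+8+6 = 23 giving 23 minutes.
W6 is on the critical path; changing it to 13 makes that path 28 minutes.
The critical path is still W3→W6→W8; finish is now 28 minutes.

28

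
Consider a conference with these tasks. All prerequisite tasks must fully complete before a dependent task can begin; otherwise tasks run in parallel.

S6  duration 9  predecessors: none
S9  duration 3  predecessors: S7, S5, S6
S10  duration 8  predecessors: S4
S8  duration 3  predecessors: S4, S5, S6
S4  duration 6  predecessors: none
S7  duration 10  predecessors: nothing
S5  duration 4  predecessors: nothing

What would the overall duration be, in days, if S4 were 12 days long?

The binding path is S4→S10 = 6+8 = 14; finish at 14 days.
S4 lies on that path, so at 12 days the path becomes 20 days.
The critical path is still S4→S10; finish is now 20 days.

20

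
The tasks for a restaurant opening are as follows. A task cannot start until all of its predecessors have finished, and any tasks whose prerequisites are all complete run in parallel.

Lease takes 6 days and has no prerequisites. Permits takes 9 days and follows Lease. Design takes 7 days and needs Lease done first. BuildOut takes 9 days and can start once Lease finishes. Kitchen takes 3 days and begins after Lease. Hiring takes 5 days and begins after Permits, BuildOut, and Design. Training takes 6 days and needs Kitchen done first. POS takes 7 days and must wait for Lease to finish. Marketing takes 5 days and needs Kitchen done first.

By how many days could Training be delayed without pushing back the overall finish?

Lease→Permits→Hiring = 6+9+5 = 20 sets the makespan at 20 days.
Longest path through Training: 15 days (earliest finish 15, latest finish 20).
Float = 20 − 15 = 5.

5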